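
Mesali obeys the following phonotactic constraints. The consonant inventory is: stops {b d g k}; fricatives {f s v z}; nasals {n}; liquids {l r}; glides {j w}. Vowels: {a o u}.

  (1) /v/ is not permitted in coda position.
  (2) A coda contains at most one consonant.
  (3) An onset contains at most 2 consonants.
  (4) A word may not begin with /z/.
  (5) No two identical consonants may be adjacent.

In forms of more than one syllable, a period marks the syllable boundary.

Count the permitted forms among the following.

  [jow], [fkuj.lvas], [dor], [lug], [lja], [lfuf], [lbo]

7

[jow] — σ1 onset /j/, coda /w/ ok → permitted
[fkuj.lvas] — σ1 onset /fk/ (2C), coda /j/ ok; σ2 onset /lv/ (2C), coda /s/ ok → permitted
[dor] — σ1 onset /d/, coda /r/ ok → permitted
[lug] — σ1 onset /l/, coda /g/ ok → permitted
[lja] — σ1 onset /lj/ (2C), coda /∅/ ok → permitted
[lfuf] — σ1 onset /lf/ (2C), coda /f/ ok → permitted
[lbo] — σ1 onset /lb/ (2C), coda /∅/ ok → permitted
Permitted: [jow], [fkuj.lvas], [dor], [lug], [lja], [lfuf], [lbo] → 7.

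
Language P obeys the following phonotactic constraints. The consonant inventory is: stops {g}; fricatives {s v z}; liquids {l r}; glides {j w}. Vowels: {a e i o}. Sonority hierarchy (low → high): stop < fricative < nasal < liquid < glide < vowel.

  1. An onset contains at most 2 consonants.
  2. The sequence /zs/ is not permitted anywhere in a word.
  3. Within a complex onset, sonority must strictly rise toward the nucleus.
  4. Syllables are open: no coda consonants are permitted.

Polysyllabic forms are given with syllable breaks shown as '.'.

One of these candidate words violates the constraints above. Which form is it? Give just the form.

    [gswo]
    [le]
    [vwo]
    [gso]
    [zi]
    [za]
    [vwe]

[gswo]

[gswo] — violates constraint 1: syllable 1 onset /gsw/ has 3 consonants (> 2) → phonotactically illegal
[le] — σ1 onset /l/, coda /∅/ ok → phonotactically legal
[vwo] — σ1 onset /vw/ (2→5 rises), coda /∅/ ok → phonotactically legal
[gso] — σ1 onset /gs/ (1→2 rises), coda /∅/ ok → phonotactically legal
[zi] — σ1 onset /z/, coda /∅/ ok → phonotactically legal
[za] — σ1 onset /z/, coda /∅/ ok → phonotactically legal
[vwe] — σ1 onset /vw/ (2→5 rises), coda /∅/ ok → phonotactically legal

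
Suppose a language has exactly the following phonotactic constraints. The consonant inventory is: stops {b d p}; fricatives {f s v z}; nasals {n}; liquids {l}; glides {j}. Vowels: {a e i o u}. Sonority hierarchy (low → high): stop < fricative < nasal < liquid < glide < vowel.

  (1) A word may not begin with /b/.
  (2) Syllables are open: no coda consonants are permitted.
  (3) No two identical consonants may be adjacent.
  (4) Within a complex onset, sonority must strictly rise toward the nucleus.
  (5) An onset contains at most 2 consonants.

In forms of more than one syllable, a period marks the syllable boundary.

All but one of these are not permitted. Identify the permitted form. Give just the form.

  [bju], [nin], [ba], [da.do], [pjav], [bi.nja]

[da.do]

[bju] — violates constraint 1: word begins with /b/ → not permitted
[nin] — violates constraint 2: syllable 1 coda /n/ has 1 consonant (> 0) → not permitted
[ba] — violates constraint 1: word begins with /b/ → not permitted
[da.do] — σ1 onset /d/, coda /∅/ ok; σ2 onset /d/, coda /∅/ ok → permitted
[pjav] — violates constraint 2: syllable 1 coda /v/ has 1 consonant (> 0) → not permitted
[bi.nja] — violates constraint 1: word begins with /b/ → not permitted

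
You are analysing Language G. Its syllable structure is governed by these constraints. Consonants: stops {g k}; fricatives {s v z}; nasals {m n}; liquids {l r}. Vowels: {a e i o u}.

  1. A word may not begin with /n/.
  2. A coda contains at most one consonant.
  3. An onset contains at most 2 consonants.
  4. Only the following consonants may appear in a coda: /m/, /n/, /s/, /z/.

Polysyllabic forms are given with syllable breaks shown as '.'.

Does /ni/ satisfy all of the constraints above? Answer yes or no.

no

/ni/ — violates constraint 1: word begins with /n/ → illicit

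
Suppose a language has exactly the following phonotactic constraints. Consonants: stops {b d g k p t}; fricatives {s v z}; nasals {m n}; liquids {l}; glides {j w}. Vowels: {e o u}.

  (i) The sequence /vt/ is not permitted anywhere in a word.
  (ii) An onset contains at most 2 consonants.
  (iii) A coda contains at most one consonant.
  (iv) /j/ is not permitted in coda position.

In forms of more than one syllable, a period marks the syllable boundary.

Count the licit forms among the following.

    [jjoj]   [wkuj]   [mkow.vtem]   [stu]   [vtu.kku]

1

[jjoj] — violates constraint (iv): syllable 1 coda contains /j/ → illicit
[wkuj] — violates constraint (iv): syllable 1 coda contains /j/ → illicit
[mkow.vtem] — violates constraint (i): contains banned sequence /vt/ → illicit
[stu] — σ1 onset /st/ (2C), coda /∅/ ok → licit
[vtu.kku] — violates constraint (i): contains banned sequence /vt/ → illicit
Licit: [stu] → 1.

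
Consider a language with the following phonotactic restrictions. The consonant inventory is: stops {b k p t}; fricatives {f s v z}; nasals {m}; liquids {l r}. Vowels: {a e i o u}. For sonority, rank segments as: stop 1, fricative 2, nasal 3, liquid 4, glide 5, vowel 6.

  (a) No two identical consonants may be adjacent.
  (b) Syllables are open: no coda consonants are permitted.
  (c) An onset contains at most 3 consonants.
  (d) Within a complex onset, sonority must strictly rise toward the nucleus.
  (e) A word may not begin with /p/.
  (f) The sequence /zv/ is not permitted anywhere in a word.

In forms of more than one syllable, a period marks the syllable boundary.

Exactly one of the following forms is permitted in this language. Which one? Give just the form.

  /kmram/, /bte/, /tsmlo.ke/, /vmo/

/kmram/ — violates constraint (b): syllable 1 coda /m/ has 1 consonant (> 0) → not permitted
/bte/ — violates constraint (d): syllable 1 onset /bt/: /b/ (stop, 1) → /t/ (stop, 1) does not rise → not permitted
/tsmlo.ke/ — violates constraint (c): syllable 1 onset /tsml/ has 4 consonants (> 3) → not permitted
/vmo/ — σ1 onset /vm/ (2→3 rises), coda /∅/ ok → permitted

/vmo/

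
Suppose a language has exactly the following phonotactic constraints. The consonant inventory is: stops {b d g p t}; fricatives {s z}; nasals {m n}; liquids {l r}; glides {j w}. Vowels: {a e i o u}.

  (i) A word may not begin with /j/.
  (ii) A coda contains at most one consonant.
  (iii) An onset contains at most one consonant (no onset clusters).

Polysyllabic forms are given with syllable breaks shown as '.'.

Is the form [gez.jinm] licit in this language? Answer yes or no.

[gez.jinm] — violates constraint (ii): syllable 2 coda /nm/ has 2 consonants (> 1) → illicit

no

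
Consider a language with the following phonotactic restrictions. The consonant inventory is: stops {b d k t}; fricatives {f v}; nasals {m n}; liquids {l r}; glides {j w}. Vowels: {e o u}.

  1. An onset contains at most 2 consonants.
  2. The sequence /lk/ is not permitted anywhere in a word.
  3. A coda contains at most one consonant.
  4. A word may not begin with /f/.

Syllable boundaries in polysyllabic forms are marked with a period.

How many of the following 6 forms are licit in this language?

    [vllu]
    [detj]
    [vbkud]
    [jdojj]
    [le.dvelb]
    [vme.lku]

0

[vllu] — violates constraint 1: syllable 1 onset /vll/ has 3 consonants (> 2) → illicit
[detj] — violates constraint 3: syllable 1 coda /tj/ has 2 consonants (> 1) → illicit
[vbkud] — violates constraint 1: syllable 1 onset /vbk/ has 3 consonants (> 2) → illicit
[jdojj] — violates constraint 3: syllable 1 coda /jj/ has 2 consonants (> 1) → illicit
[le.dvelb] — violates constraint 3: syllable 2 coda /lb/ has 2 consonants (> 1) → illicit
[vme.lku] — violates constraint 2: contains banned sequence /lk/ → illicit
No form is licit → 0.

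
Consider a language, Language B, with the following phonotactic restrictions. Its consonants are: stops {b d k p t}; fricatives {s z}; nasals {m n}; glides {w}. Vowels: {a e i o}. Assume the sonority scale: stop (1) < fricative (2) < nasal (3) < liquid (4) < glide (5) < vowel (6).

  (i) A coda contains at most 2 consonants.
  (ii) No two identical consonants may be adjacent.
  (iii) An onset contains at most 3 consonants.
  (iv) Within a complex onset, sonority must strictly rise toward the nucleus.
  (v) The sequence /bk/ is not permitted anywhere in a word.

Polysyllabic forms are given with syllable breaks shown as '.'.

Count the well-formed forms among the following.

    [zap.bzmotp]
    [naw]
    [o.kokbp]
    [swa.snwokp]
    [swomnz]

[zap.bzmotp] — σ1 onset /z/, coda /p/ ok; σ2 onset /bzm/ (1→2→3 rises), coda /tp/ (2C) ok → well-formed
[naw] — σ1 onset /n/, coda /w/ ok → well-formed
[o.kokbp] — violates constraint (i): syllable 2 coda /kbp/ has 3 consonants (> 2) → ill-formed
[swa.snwokp] — σ1 onset /sw/ (2→5 rises), coda /∅/ ok; σ2 onset /snw/ (2→3→5 rises), coda /kp/ (2C) ok → well-formed
[swomnz] — violates constraint (i): syllable 1 coda /mnz/ has 3 consonants (> 2) → ill-formed
Well-formed: [zap.bzmotp], [naw], [swa.snwokp] → 3.

3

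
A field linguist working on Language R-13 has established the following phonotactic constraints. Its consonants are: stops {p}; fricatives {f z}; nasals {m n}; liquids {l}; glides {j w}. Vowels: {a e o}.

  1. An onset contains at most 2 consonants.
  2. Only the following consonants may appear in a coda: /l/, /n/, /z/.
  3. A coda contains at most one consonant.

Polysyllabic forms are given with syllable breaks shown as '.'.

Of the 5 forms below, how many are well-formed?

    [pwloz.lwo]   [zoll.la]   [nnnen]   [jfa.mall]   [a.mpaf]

0

[pwloz.lwo] — violates constraint 1: syllable 1 onset /pwl/ has 3 consonants (> 2) → ill-formed
[zoll.la] — violates constraint 3: syllable 1 coda /ll/ has 2 consonants (> 1) → ill-formed
[nnnen] — violates constraint 1: syllable 1 onset /nnn/ has 3 consonants (> 2) → ill-formed
[jfa.mall] — violates constraint 3: syllable 2 coda /ll/ has 2 consonants (> 1) → ill-formed
[a.mpaf] — violates constraint 2: syllable 2 coda contains /f/, which is not a licensed coda consonant → ill-formed
No form is well-formed → 0.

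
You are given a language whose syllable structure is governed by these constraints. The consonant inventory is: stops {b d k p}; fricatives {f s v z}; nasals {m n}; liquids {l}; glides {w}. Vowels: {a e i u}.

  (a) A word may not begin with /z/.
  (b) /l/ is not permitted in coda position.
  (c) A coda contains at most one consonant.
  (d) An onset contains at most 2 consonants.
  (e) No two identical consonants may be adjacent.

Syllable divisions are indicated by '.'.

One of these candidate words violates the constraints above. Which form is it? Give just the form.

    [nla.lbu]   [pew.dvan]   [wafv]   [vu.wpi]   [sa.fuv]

[nla.lbu] — σ1 onset /nl/ (2C), coda /∅/ ok; σ2 onset /lb/ (2C), coda /∅/ ok → well-formed
[pew.dvan] — σ1 onset /p/, coda /w/ ok; σ2 onset /dv/ (2C), coda /n/ ok → well-formed
[wafv] — violates constraint (c): syllable 1 coda /fv/ has 2 consonants (> 1) → ill-formed
[vu.wpi] — σ1 onset /v/, coda /∅/ ok; σ2 onset /wp/ (2C), coda /∅/ ok → well-formed
[sa.fuv] — σ1 onset /s/, coda /∅/ ok; σ2 onset /f/, coda /v/ ok → well-formed

[wafv]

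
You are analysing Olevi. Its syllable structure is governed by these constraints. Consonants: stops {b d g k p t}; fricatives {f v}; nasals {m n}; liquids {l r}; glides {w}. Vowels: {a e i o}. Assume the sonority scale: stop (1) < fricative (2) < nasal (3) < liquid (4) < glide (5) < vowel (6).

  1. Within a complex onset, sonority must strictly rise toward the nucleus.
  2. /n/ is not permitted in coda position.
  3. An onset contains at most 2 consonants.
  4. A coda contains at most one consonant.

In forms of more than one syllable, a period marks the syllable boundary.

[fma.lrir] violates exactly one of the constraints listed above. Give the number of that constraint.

1

[fma.lrir]: syllable 2 onset /lr/: /l/ (liquid, 4) → /r/ (liquid, 4) does not rise.
This is a violation of constraint 1: "Within a complex onset, sonority must strictly rise toward the nucleus."
The remaining constraints (2, 3, 4) are satisfied.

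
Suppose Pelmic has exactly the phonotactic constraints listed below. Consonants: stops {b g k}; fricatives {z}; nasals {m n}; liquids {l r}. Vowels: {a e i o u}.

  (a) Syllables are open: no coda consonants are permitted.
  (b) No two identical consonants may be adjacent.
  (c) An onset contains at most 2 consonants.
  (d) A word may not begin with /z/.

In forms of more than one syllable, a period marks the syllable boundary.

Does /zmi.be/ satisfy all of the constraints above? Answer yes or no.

/zmi.be/ — violates constraint (d): word begins with /z/ → illicit

no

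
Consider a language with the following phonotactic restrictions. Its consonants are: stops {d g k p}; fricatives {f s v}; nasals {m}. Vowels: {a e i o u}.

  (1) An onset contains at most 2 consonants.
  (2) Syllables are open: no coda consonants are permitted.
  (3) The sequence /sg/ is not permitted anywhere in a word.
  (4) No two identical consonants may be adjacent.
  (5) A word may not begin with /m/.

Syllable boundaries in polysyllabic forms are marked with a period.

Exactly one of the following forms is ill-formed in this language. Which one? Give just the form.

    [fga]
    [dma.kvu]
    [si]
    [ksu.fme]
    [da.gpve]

[da.gpve]

[fga] — σ1 onset /fg/ (2C), coda /∅/ ok → well-formed
[dma.kvu] — σ1 onset /dm/ (2C), coda /∅/ ok; σ2 onset /kv/ (2C), coda /∅/ ok → well-formed
[si] — σ1 onset /s/, coda /∅/ ok → well-formed
[ksu.fme] — σ1 onset /ks/ (2C), coda /∅/ ok; σ2 onset /fm/ (2C), coda /∅/ ok → well-formed
[da.gpve] — violates constraint 1: syllable 2 onset /gpv/ has 3 consonants (> 2) → ill-formed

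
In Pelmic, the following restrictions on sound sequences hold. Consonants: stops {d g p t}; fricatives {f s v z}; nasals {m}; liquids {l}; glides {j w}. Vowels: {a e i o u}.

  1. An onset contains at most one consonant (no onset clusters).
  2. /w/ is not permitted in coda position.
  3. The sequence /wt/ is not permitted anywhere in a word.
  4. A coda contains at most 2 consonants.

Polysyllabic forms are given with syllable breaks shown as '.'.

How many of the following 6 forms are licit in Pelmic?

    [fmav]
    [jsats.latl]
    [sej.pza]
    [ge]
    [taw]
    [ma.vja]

1

[fmav] — violates constraint 1: syllable 1 onset /fm/ has 2 consonants (> 1) → illicit
[jsats.latl] — violates constraint 1: syllable 1 onset /js/ has 2 consonants (> 1) → illicit
[sej.pza] — violates constraint 1: syllable 2 onset /pz/ has 2 consonants (> 1) → illicit
[ge] — σ1 onset /g/, coda /∅/ ok → licit
[taw] — violates constraint 2: syllable 1 coda contains /w/ → illicit
[ma.vja] — violates constraint 1: syllable 2 onset /vj/ has 2 consonants (> 1) → illicit
Licit: [ge] → 1.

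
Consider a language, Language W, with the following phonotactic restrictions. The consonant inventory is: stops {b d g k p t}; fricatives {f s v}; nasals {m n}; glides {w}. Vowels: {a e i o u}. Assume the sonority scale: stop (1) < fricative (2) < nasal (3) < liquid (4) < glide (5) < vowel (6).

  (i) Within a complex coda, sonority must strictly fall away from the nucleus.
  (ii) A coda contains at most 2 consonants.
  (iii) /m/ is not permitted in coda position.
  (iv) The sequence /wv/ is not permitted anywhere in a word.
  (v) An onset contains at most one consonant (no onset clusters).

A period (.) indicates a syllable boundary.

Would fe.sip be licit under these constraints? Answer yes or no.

fe.sip — σ1 onset /f/, coda /∅/ ok; σ2 onset /s/, coda /p/ ok → licit

yes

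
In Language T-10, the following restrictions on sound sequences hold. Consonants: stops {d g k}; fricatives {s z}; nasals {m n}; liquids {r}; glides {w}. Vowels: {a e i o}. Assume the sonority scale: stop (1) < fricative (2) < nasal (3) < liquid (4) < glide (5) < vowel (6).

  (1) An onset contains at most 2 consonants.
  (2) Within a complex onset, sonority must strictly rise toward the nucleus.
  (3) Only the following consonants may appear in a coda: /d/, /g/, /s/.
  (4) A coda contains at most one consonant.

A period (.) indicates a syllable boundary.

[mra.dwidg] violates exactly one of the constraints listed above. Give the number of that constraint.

4

[mra.dwidg]: syllable 2 coda /dg/ has 2 consonants (> 1).
This is a violation of constraint 4: "A coda contains at most one consonant."
The remaining constraints (1, 2, 3) are satisfied.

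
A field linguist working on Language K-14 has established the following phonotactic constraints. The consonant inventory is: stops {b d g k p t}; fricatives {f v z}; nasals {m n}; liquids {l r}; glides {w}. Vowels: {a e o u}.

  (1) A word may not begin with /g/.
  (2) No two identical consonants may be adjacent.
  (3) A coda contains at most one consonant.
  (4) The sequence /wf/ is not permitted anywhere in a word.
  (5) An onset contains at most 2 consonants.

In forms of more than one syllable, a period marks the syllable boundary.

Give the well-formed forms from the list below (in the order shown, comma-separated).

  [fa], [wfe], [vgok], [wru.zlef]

[fa], [vgok], [wru.zlef]

[fa] — σ1 onset /f/, coda /∅/ ok → well-formed
[wfe] — violates constraint 4: contains banned sequence /wf/ → ill-formed
[vgok] — σ1 onset /vg/ (2C), coda /k/ ok → well-formed
[wru.zlef] — σ1 onset /wr/ (2C), coda /∅/ ok; σ2 onset /zl/ (2C), coda /f/ ok → well-formed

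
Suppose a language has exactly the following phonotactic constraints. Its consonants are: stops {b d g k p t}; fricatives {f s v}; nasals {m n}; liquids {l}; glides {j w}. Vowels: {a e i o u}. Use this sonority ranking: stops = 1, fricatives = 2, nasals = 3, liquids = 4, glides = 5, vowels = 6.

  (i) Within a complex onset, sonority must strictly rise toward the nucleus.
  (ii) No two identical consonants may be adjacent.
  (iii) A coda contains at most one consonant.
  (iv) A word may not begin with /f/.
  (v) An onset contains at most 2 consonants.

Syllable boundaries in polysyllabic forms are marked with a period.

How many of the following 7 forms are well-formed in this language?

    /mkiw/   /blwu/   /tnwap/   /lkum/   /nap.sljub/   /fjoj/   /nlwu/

0

/mkiw/ — violates constraint (i): syllable 1 onset /mk/: /m/ (nasal, 3) → /k/ (stop, 1) does not rise → ill-formed
/blwu/ — violates constraint (v): syllable 1 onset /blw/ has 3 consonants (> 2) → ill-formed
/tnwap/ — violates constraint (v): syllable 1 onset /tnw/ has 3 consonants (> 2) → ill-formed
/lkum/ — violates constraint (i): syllable 1 onset /lk/: /l/ (liquid, 4) → /k/ (stop, 1) does not rise → ill-formed
/nap.sljub/ — violates constraint (v): syllable 2 onset /slj/ has 3 consonants (> 2) → ill-formed
/fjoj/ — violates constraint (iv): word begins with /f/ → ill-formed
/nlwu/ — violates constraint (v): syllable 1 onset /nlw/ has 3 consonants (> 2) → ill-formed
No form is well-formed → 0.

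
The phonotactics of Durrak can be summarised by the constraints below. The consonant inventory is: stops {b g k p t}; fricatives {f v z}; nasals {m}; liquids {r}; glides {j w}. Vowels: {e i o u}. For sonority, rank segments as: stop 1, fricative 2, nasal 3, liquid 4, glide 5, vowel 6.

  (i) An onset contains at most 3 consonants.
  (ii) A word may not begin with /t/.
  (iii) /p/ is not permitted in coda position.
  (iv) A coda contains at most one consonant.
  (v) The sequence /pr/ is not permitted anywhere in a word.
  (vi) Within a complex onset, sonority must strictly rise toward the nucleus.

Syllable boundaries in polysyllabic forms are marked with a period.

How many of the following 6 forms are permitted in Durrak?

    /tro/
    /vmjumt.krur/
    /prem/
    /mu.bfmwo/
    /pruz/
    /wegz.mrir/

0

/tro/ — violates constraint (ii): word begins with /t/ → not permitted
/vmjumt.krur/ — violates constraint (iv): syllable 1 coda /mt/ has 2 consonants (> 1) → not permitted
/prem/ — violates constraint (v): contains banned sequence /pr/ → not permitted
/mu.bfmwo/ — violates constraint (i): syllable 2 onset /bfmw/ has 4 consonants (> 3) → not permitted
/pruz/ — violates constraint (v): contains banned sequence /pr/ → not permitted
/wegz.mrir/ — violates constraint (iv): syllable 1 coda /gz/ has 2 consonants (> 1) → not permitted
No form is permitted → 0.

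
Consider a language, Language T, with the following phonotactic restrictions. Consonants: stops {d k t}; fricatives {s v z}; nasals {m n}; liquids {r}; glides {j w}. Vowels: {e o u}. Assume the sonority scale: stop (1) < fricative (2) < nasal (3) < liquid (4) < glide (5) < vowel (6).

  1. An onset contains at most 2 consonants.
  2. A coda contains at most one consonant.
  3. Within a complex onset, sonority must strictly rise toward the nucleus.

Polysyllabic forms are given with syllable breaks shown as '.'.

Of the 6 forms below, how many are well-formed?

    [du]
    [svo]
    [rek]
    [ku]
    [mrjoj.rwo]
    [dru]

[du] — σ1 onset /d/, coda /∅/ ok → well-formed
[svo] — violates constraint 3: syllable 1 onset /sv/: /s/ (fricative, 2) → /v/ (fricative, 2) does not rise → ill-formed
[rek] — σ1 onset /r/, coda /k/ ok → well-formed
[ku] — σ1 onset /k/, coda /∅/ ok → well-formed
[mrjoj.rwo] — violates constraint 1: syllable 1 onset /mrj/ has 3 consonants (> 2) → ill-formed
[dru] — σ1 onset /dr/ (1→4 rises), coda /∅/ ok → well-formed
Well-formed: [du], [rek], [ku], [dru] → 4.

4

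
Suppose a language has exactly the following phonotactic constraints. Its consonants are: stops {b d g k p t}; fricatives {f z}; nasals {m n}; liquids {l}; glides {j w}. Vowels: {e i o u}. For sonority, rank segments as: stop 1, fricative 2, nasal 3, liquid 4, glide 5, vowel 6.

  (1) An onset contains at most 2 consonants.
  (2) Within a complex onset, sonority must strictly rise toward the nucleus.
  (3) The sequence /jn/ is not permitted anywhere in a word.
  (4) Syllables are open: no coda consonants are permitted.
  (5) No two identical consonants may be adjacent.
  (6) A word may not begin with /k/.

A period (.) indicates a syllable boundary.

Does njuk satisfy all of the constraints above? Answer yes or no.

njuk — violates constraint 4: syllable 1 coda /k/ has 1 consonant (> 0) → not permitted

no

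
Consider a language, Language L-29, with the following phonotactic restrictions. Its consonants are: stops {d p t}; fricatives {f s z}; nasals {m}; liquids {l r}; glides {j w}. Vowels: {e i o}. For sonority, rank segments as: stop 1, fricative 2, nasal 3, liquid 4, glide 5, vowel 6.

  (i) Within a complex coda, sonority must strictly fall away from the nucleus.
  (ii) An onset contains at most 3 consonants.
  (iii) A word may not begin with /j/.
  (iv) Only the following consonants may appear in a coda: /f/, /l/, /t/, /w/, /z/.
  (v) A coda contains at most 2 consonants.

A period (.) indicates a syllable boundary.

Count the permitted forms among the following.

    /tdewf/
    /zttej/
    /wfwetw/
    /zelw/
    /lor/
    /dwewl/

2

/tdewf/ — σ1 onset /td/ (2C), coda /wf/ (5→2 falls) ok → permitted
/zttej/ — violates constraint (iv): syllable 1 coda contains /j/, which is not a licensed coda consonant → not permitted
/wfwetw/ — violates constraint (i): syllable 1 coda /tw/: /t/ (stop, 1) → /w/ (glide, 5) does not fall → not permitted
/zelw/ — violates constraint (i): syllable 1 coda /lw/: /l/ (liquid, 4) → /w/ (glide, 5) does not fall → not permitted
/lor/ — violates constraint (iv): syllable 1 coda contains /r/, which is not a licensed coda consonant → not permitted
/dwewl/ — σ1 onset /dw/ (2C), coda /wl/ (5→4 falls) ok → permitted
Permitted: /tdewf/, /dwewl/ → 2.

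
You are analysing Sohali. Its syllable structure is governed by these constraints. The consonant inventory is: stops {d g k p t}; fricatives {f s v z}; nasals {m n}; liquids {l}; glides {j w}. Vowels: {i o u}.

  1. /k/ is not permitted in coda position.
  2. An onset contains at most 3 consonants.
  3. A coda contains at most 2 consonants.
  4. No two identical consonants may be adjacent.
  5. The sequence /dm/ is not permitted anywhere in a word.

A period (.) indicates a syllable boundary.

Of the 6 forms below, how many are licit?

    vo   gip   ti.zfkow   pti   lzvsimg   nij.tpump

vo — σ1 onset /v/, coda /∅/ ok → licit
gip — σ1 onset /g/, coda /p/ ok → licit
ti.zfkow — σ1 onset /t/, coda /∅/ ok; σ2 onset /zfk/ (3C), coda /w/ ok → licit
pti — σ1 onset /pt/ (2C), coda /∅/ ok → licit
lzvsimg — violates constraint 2: syllable 1 onset /lzvs/ has 4 consonants (> 3) → illicit
nij.tpump — σ1 onset /n/, coda /j/ ok; σ2 onset /tp/ (2C), coda /mp/ (2C) ok → licit
Licit: vo, gip, ti.zfkow, pti, nij.tpump → 5.

5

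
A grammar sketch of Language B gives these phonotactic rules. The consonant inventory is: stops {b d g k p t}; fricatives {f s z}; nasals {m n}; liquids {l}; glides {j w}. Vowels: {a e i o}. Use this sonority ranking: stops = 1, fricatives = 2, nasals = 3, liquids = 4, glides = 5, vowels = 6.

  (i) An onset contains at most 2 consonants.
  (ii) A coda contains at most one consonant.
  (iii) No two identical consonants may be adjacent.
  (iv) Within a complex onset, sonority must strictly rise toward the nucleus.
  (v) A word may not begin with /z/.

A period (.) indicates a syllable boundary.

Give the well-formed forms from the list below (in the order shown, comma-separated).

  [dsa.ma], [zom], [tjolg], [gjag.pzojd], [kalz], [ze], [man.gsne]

[dsa.ma] — σ1 onset /ds/ (1→2 rises), coda /∅/ ok; σ2 onset /m/, coda /∅/ ok → well-formed
[zom] — violates constraint (v): word begins with /z/ → ill-formed
[tjolg] — violates constraint (ii): syllable 1 coda /lg/ has 2 consonants (> 1) → ill-formed
[gjag.pzojd] — violates constraint (ii): syllable 2 coda /jd/ has 2 consonants (> 1) → ill-formed
[kalz] — violates constraint (ii): syllable 1 coda /lz/ has 2 consonants (> 1) → ill-formed
[ze] — violates constraint (v): word begins with /z/ → ill-formed
[man.gsne] — violates constraint (i): syllable 2 onset /gsn/ has 3 consonants (> 2) → ill-formed

[dsa.ma]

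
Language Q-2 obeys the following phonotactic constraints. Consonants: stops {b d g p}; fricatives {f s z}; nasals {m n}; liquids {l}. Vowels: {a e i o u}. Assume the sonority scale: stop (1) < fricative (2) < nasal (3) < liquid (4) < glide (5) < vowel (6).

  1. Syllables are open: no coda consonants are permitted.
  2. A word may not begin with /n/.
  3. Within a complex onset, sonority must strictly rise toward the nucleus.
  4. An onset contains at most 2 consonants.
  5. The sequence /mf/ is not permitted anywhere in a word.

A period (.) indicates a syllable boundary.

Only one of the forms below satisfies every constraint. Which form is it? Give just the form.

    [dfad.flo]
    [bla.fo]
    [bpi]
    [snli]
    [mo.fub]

[dfad.flo] — violates constraint 1: syllable 1 coda /d/ has 1 consonant (> 0) → not permitted
[bla.fo] — σ1 onset /bl/ (1→4 rises), coda /∅/ ok; σ2 onset /f/, coda /∅/ ok → permitted
[bpi] — violates constraint 3: syllable 1 onset /bp/: /b/ (stop, 1) → /p/ (stop, 1) does not rise → not permitted
[snli] — violates constraint 4: syllable 1 onset /snl/ has 3 consonants (> 2) → not permitted
[mo.fub] — violates constraint 1: syllable 2 coda /b/ has 1 consonant (> 0) → not permitted

[bla.fo]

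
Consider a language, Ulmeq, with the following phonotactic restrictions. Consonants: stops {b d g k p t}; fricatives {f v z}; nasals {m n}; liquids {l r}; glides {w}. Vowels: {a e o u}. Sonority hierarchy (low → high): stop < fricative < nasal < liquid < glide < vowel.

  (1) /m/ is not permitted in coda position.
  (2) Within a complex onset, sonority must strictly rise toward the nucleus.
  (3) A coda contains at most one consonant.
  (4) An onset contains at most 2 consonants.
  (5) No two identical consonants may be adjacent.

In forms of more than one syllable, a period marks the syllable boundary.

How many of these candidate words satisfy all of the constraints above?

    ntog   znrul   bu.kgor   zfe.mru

0

ntog — violates constraint 2: syllable 1 onset /nt/: /n/ (nasal, 3) → /t/ (stop, 1) does not rise → ill-formed
znrul — violates constraint 4: syllable 1 onset /znr/ has 3 consonants (> 2) → ill-formed
bu.kgor — violates constraint 2: syllable 2 onset /kg/: /k/ (stop, 1) → /g/ (stop, 1) does not rise → ill-formed
zfe.mru — violates constraint 2: syllable 1 onset /zf/: /z/ (fricative, 2) → /f/ (fricative, 2) does not rise → ill-formed
No form is well-formed → 0.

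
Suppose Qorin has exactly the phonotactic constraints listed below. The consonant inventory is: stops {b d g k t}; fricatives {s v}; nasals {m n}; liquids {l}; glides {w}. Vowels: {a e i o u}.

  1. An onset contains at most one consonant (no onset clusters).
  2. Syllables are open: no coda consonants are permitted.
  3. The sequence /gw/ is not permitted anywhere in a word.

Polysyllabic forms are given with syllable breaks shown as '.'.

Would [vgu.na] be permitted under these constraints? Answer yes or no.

no

[vgu.na] — violates constraint 1: syllable 1 onset /vg/ has 2 consonants (> 1) → not permitted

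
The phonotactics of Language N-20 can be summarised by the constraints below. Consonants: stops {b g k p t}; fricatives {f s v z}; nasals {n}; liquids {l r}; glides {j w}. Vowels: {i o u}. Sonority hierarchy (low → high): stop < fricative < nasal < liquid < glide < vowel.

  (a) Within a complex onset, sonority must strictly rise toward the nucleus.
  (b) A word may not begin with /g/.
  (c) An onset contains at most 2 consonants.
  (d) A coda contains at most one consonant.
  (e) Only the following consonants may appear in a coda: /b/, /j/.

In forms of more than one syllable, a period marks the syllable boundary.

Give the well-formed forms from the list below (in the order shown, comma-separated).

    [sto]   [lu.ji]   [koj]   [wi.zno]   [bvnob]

[sto] — violates constraint (a): syllable 1 onset /st/: /s/ (fricative, 2) → /t/ (stop, 1) does not rise → ill-formed
[lu.ji] — σ1 onset /l/, coda /∅/ ok; σ2 onset /j/, coda /∅/ ok → well-formed
[koj] — σ1 onset /k/, coda /j/ ok → well-formed
[wi.zno] — σ1 onset /w/, coda /∅/ ok; σ2 onset /zn/ (2→3 rises), coda /∅/ ok → well-formed
[bvnob] — violates constraint (c): syllable 1 onset /bvn/ has 3 consonants (> 2) → ill-formed

[lu.ji], [koj], [wi.zno]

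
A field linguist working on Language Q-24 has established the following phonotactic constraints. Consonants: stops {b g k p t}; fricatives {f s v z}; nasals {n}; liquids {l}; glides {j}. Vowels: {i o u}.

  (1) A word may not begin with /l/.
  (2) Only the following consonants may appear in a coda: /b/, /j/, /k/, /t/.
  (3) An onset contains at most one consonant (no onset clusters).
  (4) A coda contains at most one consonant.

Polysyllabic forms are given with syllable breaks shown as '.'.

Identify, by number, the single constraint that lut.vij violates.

1

lut.vij: word begins with /l/.
This is a violation of constraint 1: "A word may not begin with /l/."
The remaining constraints (2, 3, 4) are satisfied.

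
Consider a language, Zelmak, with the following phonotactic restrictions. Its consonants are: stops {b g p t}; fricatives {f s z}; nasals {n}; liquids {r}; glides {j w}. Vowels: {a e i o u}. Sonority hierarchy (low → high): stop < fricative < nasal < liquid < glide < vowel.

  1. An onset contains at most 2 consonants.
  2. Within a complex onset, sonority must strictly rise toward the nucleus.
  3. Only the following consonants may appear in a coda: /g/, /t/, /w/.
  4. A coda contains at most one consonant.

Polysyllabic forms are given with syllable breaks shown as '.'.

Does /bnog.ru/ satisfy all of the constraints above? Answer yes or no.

/bnog.ru/ — σ1 onset /bn/ (1→3 rises), coda /g/ ok; σ2 onset /r/, coda /∅/ ok → permitted

yes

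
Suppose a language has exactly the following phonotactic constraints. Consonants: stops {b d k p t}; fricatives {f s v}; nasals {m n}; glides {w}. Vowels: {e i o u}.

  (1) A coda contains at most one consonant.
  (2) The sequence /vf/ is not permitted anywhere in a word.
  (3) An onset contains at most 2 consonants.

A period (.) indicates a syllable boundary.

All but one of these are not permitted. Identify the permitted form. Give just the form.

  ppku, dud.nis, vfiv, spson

ppku — violates constraint 3: syllable 1 onset /ppk/ has 3 consonants (> 2) → not permitted
dud.nis — σ1 onset /d/, coda /d/ ok; σ2 onset /n/, coda /s/ ok → permitted
vfiv — violates constraint 2: contains banned sequence /vf/ → not permitted
spson — violates constraint 3: syllable 1 onset /sps/ has 3 consonants (> 2) → not permitted

dud.nis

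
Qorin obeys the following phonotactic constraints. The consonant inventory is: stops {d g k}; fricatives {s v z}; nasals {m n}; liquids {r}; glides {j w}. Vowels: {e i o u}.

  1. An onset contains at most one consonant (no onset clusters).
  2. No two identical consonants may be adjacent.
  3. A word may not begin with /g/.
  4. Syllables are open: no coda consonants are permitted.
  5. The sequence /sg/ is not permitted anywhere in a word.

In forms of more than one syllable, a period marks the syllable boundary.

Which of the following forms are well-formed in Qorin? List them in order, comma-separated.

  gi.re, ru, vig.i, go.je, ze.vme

gi.re — violates constraint 3: word begins with /g/ → ill-formed
ru — σ1 onset /r/, coda /∅/ ok → well-formed
vig.i — violates constraint 4: syllable 1 coda /g/ has 1 consonant (> 0) → ill-formed
go.je — violates constraint 3: word begins with /g/ → ill-formed
ze.vme — violates constraint 1: syllable 2 onset /vm/ has 2 consonants (> 1) → ill-formed

ru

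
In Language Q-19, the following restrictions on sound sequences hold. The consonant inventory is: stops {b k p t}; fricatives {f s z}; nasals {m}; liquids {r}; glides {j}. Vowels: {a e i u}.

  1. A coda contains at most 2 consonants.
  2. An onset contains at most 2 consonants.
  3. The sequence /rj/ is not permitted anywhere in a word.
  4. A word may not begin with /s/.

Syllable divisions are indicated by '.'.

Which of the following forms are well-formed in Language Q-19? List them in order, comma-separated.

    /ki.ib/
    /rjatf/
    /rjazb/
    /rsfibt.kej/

/ki.ib/ — σ1 onset /k/, coda /∅/ ok; σ2 onset /∅/, coda /b/ ok → well-formed
/rjatf/ — violates constraint 3: contains banned sequence /rj/ → ill-formed
/rjazb/ — violates constraint 3: contains banned sequence /rj/ → ill-formed
/rsfibt.kej/ — violates constraint 2: syllable 1 onset /rsf/ has 3 consonants (> 2) → ill-formed

/ki.ib/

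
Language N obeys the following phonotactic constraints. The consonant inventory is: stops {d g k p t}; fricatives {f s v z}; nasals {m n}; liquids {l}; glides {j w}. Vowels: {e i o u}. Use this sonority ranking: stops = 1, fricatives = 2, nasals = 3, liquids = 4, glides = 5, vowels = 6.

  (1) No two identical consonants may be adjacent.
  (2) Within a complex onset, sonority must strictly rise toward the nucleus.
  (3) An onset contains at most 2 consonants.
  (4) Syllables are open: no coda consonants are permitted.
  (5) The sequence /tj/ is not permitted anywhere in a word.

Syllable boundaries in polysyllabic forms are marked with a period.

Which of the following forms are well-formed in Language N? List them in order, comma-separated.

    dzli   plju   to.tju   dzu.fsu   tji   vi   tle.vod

vi

dzli — violates constraint 3: syllable 1 onset /dzl/ has 3 consonants (> 2) → ill-formed
plju — violates constraint 3: syllable 1 onset /plj/ has 3 consonants (> 2) → ill-formed
to.tju — violates constraint 5: contains banned sequence /tj/ → ill-formed
dzu.fsu — violates constraint 2: syllable 2 onset /fs/: /f/ (fricative, 2) → /s/ (fricative, 2) does not rise → ill-formed
tji — violates constraint 5: contains banned sequence /tj/ → ill-formed
vi — σ1 onset /v/, coda /∅/ ok → well-formed
tle.vod — violates constraint 4: syllable 2 coda /d/ has 1 consonant (> 0) → ill-formed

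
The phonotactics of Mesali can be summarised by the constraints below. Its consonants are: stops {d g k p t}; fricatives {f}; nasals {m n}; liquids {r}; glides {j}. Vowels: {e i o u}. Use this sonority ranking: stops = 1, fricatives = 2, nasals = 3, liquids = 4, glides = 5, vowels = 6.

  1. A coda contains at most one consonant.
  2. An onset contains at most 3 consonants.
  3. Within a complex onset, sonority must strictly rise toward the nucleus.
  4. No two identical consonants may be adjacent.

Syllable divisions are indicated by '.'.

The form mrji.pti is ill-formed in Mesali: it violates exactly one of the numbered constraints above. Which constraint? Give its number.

mrji.pti: syllable 2 onset /pt/: /p/ (stop, 1) → /t/ (stop, 1) does not rise.
This is a violation of constraint 3: "Within a complex onset, sonority must strictly rise toward the nucleus."
The remaining constraints (1, 2, 4) are satisfied.

3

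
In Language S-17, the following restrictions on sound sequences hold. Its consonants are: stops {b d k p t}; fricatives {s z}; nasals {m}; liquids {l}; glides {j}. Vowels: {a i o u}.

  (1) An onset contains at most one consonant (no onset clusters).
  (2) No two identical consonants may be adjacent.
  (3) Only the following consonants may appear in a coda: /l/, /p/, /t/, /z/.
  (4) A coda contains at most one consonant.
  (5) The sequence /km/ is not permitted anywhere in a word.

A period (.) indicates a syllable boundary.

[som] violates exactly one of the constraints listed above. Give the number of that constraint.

3

[som]: syllable 1 coda contains /m/, which is not a licensed coda consonant.
This is a violation of constraint 3: "Only the following consonants may appear in a coda: /l/, /p/, /t/, /z/."
The remaining constraints (1, 2, 4, 5) are satisfied.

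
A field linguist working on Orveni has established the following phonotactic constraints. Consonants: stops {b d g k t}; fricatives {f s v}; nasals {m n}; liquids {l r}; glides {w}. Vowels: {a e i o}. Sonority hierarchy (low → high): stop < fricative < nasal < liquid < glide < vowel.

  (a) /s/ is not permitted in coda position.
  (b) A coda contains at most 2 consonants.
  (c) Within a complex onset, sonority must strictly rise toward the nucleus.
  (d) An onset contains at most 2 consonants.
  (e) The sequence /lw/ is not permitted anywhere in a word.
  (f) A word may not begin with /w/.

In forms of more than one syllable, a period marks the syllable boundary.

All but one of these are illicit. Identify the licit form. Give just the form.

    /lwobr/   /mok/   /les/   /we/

/lwobr/ — violates constraint (e): contains banned sequence /lw/ → illicit
/mok/ — σ1 onset /m/, coda /k/ ok → licit
/les/ — violates constraint (a): syllable 1 coda contains /s/ → illicit
/we/ — violates constraint (f): word begins with /w/ → illicit

/mok/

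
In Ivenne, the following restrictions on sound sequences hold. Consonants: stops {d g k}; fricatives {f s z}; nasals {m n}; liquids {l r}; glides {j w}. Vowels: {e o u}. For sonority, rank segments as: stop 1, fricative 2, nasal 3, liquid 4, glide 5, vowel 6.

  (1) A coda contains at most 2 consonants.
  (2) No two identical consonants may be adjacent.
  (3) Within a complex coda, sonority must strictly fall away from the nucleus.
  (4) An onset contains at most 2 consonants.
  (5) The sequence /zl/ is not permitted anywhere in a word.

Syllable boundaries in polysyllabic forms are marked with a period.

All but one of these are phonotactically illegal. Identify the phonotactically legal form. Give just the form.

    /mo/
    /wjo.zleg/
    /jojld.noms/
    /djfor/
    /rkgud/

/mo/ — σ1 onset /m/, coda /∅/ ok → phonotactically legal
/wjo.zleg/ — violates constraint 5: contains banned sequence /zl/ → phonotactically illegal
/jojld.noms/ — violates constraint 1: syllable 1 coda /jld/ has 3 consonants (> 2) → phonotactically illegal
/djfor/ — violates constraint 4: syllable 1 onset /djf/ has 3 consonants (> 2) → phonotactically illegal
/rkgud/ — violates constraint 4: syllable 1 onset /rkg/ has 3 consonants (> 2) → phonotactically illegal

/mo/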